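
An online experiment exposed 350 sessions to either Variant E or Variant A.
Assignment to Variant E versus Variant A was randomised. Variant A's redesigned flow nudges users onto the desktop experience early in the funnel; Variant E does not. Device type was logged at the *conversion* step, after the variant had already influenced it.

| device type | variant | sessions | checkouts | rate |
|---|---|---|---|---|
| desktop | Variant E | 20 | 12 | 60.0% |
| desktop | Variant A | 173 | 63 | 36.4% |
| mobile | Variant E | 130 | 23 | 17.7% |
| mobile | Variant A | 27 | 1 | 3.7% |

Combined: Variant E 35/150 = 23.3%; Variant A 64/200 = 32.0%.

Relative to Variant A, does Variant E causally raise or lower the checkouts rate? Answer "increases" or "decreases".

The distribution of device type is itself part of what the variant does — it is an intermediate outcome. Holding it fixed would remove that part of the effect; the total effect is the pooled difference.
Pooled: Variant E 23.3% vs Variant A 32.0%; Variant A is higher overall.

decreases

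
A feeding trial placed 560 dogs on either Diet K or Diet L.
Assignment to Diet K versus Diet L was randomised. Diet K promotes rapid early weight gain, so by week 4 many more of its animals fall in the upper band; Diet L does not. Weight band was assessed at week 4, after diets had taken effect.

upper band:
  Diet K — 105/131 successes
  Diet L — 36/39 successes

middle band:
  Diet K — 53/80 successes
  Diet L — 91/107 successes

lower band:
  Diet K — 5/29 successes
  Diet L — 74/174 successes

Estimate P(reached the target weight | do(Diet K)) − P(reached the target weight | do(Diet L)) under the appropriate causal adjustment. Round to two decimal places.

+0.05

Week-4 weight band lies on the pathway diet → week-4 weight band → outcome, so adjusting for it blocks the indirect effect. For the total causal effect of diet, use the unadjusted pooled rates.
The causal difference is the pooled difference: 0.679 − 0.628 = +0.051.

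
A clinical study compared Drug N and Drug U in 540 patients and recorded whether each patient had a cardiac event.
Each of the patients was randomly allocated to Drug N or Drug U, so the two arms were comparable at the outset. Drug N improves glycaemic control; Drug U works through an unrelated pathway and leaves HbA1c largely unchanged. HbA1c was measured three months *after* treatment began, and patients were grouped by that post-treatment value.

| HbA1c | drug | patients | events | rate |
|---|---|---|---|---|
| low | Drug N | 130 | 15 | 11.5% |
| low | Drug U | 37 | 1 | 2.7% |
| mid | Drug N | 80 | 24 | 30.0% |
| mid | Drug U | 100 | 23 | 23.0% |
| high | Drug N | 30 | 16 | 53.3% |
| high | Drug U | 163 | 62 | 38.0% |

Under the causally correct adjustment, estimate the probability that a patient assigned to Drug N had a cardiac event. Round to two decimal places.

0.23

HbA1c is downstream of the drug. One should not condition on a consequence of treatment, so the overall rates are the right comparison.
So P(outcome | do(Drug N)) is just the pooled rate for Drug N: 55/240 = 0.229.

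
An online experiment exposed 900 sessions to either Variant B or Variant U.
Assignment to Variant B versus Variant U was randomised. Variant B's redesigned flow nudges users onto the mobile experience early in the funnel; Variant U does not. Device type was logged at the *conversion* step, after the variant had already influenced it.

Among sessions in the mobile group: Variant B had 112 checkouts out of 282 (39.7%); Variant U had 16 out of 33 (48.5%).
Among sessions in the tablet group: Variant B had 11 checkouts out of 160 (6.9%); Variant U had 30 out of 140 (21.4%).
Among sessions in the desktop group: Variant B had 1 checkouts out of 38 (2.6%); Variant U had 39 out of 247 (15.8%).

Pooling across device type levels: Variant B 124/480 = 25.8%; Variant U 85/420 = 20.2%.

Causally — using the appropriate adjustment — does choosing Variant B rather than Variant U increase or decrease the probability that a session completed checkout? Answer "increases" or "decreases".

increases

Device type here is a post-treatment variable shaped by the variant; conditioning on it would introduce bias rather than remove it. The overall comparison is the causal one.
Pooled: Variant B 25.8% vs Variant U 20.2%; Variant B is higher overall.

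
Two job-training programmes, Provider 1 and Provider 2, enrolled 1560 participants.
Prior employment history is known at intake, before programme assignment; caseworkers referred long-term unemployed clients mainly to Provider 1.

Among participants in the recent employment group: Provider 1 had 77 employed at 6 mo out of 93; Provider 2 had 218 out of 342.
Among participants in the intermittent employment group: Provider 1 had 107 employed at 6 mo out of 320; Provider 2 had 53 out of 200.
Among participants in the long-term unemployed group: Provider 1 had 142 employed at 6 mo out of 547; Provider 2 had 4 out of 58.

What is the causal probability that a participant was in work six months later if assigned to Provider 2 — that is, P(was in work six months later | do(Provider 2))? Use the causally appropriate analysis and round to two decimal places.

0.29

Prior employment history satisfies the back-door criterion: it is not a descendant of the programme, and it blocks the spurious path from programme to outcome. Adjusting for it (i.e., using the within-prior employment history rates) gives the causal effect.
Standardising Provider 2 to the population prior employment history mix: 0.279·218/342 + 0.333·53/200 + 0.388·4/58 = 0.293.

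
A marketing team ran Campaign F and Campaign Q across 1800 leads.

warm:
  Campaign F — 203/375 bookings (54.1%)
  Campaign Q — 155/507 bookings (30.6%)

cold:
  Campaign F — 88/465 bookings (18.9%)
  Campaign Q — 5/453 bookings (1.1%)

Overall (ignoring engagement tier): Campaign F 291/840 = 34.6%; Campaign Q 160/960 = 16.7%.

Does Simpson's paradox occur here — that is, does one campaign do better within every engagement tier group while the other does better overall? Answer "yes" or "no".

Within each engagement tier level (warm 54.1% vs 30.6%; cold 18.9% vs 1.1%), Campaign F has the higher rate every time. Pooled: 34.6% vs 16.7% — Campaign F has the higher rate overall. They agree.

no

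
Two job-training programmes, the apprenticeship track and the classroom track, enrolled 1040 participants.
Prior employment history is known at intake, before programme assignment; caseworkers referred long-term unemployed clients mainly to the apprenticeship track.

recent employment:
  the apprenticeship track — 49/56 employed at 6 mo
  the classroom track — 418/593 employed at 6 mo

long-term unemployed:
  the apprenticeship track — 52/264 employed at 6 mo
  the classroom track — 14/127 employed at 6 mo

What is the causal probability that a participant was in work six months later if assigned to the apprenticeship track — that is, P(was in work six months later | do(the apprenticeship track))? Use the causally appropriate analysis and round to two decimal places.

0.62

Since prior employment history is a pre-existing factor (not a product of the programme) and it affects the outcome on its own, it is a confounder. The stratified rates, not the pooled rate, identify the causal effect.
Standardising the apprenticeship track to the population prior employment history mix: 0.624·49/56 + 0.376·52/264 = 0.620.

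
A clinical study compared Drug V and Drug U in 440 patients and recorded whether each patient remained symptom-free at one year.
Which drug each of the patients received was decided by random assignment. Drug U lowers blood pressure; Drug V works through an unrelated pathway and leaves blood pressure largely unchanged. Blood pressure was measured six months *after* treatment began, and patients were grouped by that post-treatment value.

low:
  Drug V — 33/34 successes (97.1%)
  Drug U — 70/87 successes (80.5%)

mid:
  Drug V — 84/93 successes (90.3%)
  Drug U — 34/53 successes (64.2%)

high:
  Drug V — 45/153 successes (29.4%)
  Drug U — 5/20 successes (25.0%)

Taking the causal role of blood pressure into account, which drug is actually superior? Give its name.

Within every blood pressure level Drug V has the higher rate, yet pooled Drug U does — Simpson's reversal.
The distribution of blood pressure is itself part of what the drug does — it is an intermediate outcome. Holding it fixed would remove that part of the effect; the total effect is the pooled difference.
Pooled: Drug V 57.9% vs Drug U 68.1%; Drug U is higher overall.

Drug U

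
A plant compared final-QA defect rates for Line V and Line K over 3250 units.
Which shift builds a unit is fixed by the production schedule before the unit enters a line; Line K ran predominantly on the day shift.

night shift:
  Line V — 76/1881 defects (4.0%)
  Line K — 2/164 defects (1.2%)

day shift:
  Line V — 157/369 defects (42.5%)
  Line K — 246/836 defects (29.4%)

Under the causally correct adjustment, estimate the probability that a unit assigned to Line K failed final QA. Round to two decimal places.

0.12

Line K is lower inside every shift stratum but Line V is lower in aggregate. Whether to stratify depends on how shift relates to the line.
Since shift is a pre-existing factor (not a product of the line) and it affects the outcome on its own, it is a confounder. The stratified rates, not the pooled rate, identify the causal effect.
Standardising Line K to the population shift mix: 0.629·2/164 + 0.371·246/836 = 0.117.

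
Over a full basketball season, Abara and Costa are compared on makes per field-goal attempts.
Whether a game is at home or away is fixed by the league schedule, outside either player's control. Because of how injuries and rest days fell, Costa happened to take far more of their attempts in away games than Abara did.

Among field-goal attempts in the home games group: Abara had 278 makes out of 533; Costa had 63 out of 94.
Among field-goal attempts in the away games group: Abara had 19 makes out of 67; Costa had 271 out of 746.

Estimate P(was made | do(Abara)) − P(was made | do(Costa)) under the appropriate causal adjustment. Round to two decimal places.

Nothing the player does changes game venue; the imbalance is an allocation artefact. With game venue also predicting the outcome, the pooled figure is confounded, and the within-stratum comparison is the causal one.
Adjusting over the population distribution of game venue: 0.435·(0.522−0.670) + 0.565·(0.284−0.363) = -0.110.

-0.11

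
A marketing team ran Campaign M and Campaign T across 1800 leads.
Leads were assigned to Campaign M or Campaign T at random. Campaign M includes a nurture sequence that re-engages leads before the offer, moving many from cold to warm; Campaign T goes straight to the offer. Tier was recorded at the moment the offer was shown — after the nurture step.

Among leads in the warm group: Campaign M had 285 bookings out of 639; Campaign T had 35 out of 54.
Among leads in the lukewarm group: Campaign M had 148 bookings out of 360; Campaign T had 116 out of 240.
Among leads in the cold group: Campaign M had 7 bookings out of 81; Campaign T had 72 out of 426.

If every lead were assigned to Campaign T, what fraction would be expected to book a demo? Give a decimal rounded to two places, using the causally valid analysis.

Stratifying would compare campaigns among leads the campaigns themselves sorted into engagement tier groups — a form of selection on an intermediate. The unconditioned pooled rates give the total causal effect.
So P(outcome | do(Campaign T)) is just the pooled rate for Campaign T: 223/720 = 0.310.

0.31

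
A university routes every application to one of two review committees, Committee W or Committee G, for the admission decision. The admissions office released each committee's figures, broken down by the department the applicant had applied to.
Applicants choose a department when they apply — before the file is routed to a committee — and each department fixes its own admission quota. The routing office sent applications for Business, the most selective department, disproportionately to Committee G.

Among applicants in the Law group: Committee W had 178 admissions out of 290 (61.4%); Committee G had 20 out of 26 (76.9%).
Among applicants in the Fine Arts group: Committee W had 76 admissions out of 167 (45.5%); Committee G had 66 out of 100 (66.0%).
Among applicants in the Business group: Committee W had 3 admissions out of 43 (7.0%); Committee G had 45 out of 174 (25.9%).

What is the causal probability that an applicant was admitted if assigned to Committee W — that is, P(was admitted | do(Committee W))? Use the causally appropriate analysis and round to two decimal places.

Department is set before the review committee has any effect — it is not caused by the review committee — and it independently drives the outcome. That makes it a confounder, so the causal comparison is within department levels.
Standardising Committee W to the population department mix: 0.395·178/290 + 0.334·76/167 + 0.271·3/43 = 0.413.

0.41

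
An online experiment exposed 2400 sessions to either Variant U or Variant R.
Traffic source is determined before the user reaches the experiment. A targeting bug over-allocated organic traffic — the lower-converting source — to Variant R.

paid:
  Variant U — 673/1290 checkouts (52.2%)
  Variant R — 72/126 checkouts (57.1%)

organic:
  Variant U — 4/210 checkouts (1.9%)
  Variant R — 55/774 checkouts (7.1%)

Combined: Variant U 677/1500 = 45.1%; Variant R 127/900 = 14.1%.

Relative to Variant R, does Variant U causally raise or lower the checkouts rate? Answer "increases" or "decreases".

Traffic source differs across variants for reasons unrelated to any effect of the variant itself, and it separately predicts the outcome — a classic confounder. We must compare within traffic source levels.
Within each level — paid: 52.2% vs 57.1%; organic: 1.9% vs 7.1% — Variant R is higher every time.

decreases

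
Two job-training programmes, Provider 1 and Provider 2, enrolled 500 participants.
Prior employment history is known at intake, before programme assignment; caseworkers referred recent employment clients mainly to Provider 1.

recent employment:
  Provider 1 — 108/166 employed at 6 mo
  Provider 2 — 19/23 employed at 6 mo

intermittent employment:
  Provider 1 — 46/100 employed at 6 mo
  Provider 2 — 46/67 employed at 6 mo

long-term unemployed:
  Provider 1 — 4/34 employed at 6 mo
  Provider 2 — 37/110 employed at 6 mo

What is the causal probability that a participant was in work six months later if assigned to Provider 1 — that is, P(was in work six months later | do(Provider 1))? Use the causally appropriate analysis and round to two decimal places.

0.43

Prior employment history differs across programmes for reasons unrelated to any effect of the programme itself, and it separately predicts the outcome — a classic confounder. We must compare within prior employment history levels.
Standardising Provider 1 to the population prior employment history mix: 0.378·108/166 + 0.334·46/100 + 0.288·4/34 = 0.433.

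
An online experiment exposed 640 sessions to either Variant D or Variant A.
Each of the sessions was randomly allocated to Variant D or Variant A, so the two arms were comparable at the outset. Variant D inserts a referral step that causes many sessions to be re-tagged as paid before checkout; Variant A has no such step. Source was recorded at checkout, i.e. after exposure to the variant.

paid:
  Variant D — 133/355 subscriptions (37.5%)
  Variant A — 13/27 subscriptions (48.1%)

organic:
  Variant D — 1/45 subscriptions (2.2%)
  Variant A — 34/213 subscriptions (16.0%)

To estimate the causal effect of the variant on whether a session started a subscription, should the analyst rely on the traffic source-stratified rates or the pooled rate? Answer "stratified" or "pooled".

The traffic source-specific comparison favours Variant A throughout, but the pooled figures favour Variant D. The question is whether to condition on traffic source.
Because the variant influences traffic source, traffic source is a post-treatment mediator, not a confounder. Stratifying on it would bias the estimate; the causal effect is the crude pooled difference.
Pooled: Variant D 33.5% vs Variant A 19.6%; Variant D is higher overall.

pooled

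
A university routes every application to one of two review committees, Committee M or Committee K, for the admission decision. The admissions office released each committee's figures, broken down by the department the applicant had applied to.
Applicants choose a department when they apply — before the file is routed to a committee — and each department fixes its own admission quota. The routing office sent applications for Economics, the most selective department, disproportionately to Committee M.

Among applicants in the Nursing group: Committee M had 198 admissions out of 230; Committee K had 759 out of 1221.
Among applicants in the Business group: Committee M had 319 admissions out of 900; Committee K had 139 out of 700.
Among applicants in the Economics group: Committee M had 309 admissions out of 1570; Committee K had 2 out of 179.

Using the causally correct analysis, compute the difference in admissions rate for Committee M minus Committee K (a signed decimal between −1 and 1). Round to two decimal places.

The department-specific comparison favours Committee M throughout, but the pooled figures favour Committee K. The question is whether to condition on department.
Since department is a pre-existing factor (not a product of the review committee) and it affects the outcome on its own, it is a confounder. The stratified rates, not the pooled rate, identify the causal effect.
Adjusting over the population distribution of department: 0.302·(0.861−0.622) + 0.333·(0.354−0.199) + 0.364·(0.197−0.011) = +0.192.

+0.19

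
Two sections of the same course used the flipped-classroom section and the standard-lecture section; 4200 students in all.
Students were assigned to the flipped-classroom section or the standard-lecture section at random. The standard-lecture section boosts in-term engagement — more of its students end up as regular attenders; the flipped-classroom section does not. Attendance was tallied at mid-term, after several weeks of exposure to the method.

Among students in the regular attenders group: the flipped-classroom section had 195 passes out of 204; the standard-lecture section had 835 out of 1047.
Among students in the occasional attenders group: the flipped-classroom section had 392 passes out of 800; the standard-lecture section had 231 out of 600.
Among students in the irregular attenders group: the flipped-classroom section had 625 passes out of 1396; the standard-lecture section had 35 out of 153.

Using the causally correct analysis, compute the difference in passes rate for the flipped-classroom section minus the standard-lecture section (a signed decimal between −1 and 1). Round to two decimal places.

-0.11

The stratified and pooled comparisons disagree (the flipped-classroom section wins within each mid-term attendance; the standard-lecture section wins overall), so the answer turns on the causal role of mid-term attendance.
Mid-term attendance here is a post-treatment variable shaped by the teaching method; conditioning on it would introduce bias rather than remove it. The overall comparison is the causal one.
The causal difference is the pooled difference: 0.505 − 0.612 = -0.107.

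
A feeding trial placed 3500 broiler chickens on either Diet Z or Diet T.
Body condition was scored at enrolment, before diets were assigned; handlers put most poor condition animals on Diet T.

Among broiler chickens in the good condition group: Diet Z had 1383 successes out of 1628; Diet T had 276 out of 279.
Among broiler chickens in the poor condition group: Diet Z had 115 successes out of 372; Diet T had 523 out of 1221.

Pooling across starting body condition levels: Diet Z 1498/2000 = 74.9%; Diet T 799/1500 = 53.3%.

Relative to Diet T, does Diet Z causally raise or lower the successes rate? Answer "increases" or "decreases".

decreases

Starting body condition is set before the diet has any effect — it is not caused by the diet — and it independently drives the outcome. That makes it a confounder, so the causal comparison is within starting body condition levels.
Within each level — good condition: 85.0% vs 98.9%; poor condition: 30.9% vs 42.8% — Diet T is higher every time.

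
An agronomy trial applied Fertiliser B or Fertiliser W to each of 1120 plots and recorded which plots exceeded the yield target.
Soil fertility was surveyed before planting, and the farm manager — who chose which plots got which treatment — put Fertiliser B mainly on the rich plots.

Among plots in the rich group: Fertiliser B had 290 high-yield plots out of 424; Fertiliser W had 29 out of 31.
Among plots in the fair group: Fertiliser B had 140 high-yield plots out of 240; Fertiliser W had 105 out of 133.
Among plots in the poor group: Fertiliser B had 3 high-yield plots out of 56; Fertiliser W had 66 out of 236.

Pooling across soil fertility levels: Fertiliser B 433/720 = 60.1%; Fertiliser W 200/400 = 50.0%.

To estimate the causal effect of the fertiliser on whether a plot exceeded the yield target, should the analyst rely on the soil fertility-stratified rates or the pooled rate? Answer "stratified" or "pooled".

The soil fertility-specific comparison favours Fertiliser W throughout, but the pooled figures favour Fertiliser B. The question is whether to condition on soil fertility.
Here soil fertility is a common cause — it drives both which fertiliser a case falls under and the outcome. The crude comparison mixes populations; the stratum-specific rates are the causally relevant ones.
Within each level — rich: 68.4% vs 93.5%; fair: 58.3% vs 78.9%; poor: 5.4% vs 28.0% — Fertiliser W is higher every time.

stratified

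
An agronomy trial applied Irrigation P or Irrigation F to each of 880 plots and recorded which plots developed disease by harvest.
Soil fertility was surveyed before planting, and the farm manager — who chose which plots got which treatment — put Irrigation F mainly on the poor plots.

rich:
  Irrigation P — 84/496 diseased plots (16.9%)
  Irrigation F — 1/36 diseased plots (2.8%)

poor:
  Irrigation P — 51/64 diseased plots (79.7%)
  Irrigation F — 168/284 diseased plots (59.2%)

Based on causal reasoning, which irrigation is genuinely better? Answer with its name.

The soil fertility-specific comparison favours Irrigation F throughout, but the pooled figures favour Irrigation P. The question is whether to condition on soil fertility.
Since soil fertility is a pre-existing factor (not a product of the irrigation) and it affects the outcome on its own, it is a confounder. The stratified rates, not the pooled rate, identify the causal effect.
Within each level — rich: 16.9% vs 2.8%; poor: 79.7% vs 59.2% — Irrigation F is lower every time.

Irrigation F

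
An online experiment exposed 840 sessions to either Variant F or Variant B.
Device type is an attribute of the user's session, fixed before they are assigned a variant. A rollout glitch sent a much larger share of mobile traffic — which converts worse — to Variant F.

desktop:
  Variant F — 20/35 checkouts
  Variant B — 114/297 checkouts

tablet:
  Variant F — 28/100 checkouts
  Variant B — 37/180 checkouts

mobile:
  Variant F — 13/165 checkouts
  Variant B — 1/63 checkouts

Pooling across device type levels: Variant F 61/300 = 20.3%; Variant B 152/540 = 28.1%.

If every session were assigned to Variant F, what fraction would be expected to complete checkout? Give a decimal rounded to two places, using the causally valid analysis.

0.34

Since device type is a pre-existing factor (not a product of the variant) and it affects the outcome on its own, it is a confounder. The stratified rates, not the pooled rate, identify the causal effect.
Standardising Variant F to the population device type mix: 0.395·20/35 + 0.333·28/100 + 0.271·13/165 = 0.341.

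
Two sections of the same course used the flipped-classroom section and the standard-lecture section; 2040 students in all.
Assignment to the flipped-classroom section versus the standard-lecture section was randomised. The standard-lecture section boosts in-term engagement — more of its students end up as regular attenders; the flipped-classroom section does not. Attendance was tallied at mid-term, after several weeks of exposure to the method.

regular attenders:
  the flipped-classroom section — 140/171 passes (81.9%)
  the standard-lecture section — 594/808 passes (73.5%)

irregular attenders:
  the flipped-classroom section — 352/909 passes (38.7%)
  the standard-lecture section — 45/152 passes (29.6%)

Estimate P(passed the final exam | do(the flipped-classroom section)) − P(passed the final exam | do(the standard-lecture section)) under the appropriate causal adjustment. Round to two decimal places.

The mid-term attendance-specific comparison favours the flipped-classroom section throughout, but the pooled figures favour the standard-lecture section. The question is whether to condition on mid-term attendance.
Mid-term attendance lies on the pathway teaching method → mid-term attendance → outcome, so adjusting for it blocks the indirect effect. For the total causal effect of teaching method, use the unadjusted pooled rates.
The causal difference is the pooled difference: 0.456 − 0.666 = -0.210.

-0.21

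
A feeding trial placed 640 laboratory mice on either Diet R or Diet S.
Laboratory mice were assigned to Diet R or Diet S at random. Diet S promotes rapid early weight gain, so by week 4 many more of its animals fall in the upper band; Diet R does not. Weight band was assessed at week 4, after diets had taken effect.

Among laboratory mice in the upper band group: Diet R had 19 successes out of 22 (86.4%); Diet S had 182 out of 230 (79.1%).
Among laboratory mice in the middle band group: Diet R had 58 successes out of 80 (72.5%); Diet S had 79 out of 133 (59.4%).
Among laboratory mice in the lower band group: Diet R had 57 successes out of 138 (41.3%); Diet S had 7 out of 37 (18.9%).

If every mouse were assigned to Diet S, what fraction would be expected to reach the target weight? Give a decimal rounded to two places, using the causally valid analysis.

Week-4 weight band is recorded after the diet and is itself shifted by it — it sits on the causal path from diet to outcome. Conditioning on a mediator would strip out part of the effect we want; the pooled comparison gives the total causal effect.
So P(outcome | do(Diet S)) is just the pooled rate for Diet S: 268/400 = 0.670.

0.67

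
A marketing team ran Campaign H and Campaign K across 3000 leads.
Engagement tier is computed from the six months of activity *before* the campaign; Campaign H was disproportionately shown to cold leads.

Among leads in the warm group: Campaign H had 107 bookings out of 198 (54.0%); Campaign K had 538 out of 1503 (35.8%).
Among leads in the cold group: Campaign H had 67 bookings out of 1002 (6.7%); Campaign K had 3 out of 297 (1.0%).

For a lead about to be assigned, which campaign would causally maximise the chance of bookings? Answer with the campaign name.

Campaign H is higher inside every engagement tier stratum but Campaign K is higher in aggregate. Whether to stratify depends on how engagement tier relates to the campaign.
Engagement tier satisfies the back-door criterion: it is not a descendant of the campaign, and it blocks the spurious path from campaign to outcome. Adjusting for it (i.e., using the within-engagement tier rates) gives the causal effect.
Within each level — warm: 54.0% vs 35.8%; cold: 6.7% vs 1.0% — Campaign H is higher every time.

Campaign H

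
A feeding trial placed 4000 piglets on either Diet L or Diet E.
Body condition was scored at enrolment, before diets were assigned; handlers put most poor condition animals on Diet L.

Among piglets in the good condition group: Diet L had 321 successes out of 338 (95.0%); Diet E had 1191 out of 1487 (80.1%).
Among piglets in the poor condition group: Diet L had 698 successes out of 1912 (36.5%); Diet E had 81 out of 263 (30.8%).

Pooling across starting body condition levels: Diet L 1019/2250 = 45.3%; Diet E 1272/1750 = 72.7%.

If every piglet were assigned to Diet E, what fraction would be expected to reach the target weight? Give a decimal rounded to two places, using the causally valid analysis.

0.53

Since starting body condition is a pre-existing factor (not a product of the diet) and it affects the outcome on its own, it is a confounder. The stratified rates, not the pooled rate, identify the causal effect.
Standardising Diet E to the population starting body condition mix: 0.456·1191/1487 + 0.544·81/263 = 0.533.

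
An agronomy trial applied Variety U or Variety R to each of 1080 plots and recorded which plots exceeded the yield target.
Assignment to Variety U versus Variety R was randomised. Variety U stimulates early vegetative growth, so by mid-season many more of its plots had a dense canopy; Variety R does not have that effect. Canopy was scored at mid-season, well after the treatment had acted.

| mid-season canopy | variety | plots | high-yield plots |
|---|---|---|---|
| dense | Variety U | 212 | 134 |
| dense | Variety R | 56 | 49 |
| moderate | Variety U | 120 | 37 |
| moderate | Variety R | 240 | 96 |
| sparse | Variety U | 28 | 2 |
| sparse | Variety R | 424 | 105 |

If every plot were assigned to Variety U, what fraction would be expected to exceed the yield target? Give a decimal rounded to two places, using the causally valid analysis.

0.48

Mid-season canopy lies on the pathway variety → mid-season canopy → outcome, so adjusting for it blocks the indirect effect. For the total causal effect of variety, use the unadjusted pooled rates.
So P(outcome | do(Variety U)) is just the pooled rate for Variety U: 173/360 = 0.481.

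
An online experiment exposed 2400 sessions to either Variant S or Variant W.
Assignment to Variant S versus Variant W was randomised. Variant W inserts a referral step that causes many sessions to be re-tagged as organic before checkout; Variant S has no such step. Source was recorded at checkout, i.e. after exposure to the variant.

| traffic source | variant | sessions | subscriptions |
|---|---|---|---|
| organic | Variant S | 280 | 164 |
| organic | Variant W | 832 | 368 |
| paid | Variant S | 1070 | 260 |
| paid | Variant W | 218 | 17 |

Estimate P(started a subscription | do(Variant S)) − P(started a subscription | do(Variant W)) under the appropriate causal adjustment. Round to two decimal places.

-0.05

Stratifying would compare variants among sessions the variants themselves sorted into traffic source groups — a form of selection on an intermediate. The unconditioned pooled rates give the total causal effect.
The causal difference is the pooled difference: 0.314 − 0.367 = -0.053.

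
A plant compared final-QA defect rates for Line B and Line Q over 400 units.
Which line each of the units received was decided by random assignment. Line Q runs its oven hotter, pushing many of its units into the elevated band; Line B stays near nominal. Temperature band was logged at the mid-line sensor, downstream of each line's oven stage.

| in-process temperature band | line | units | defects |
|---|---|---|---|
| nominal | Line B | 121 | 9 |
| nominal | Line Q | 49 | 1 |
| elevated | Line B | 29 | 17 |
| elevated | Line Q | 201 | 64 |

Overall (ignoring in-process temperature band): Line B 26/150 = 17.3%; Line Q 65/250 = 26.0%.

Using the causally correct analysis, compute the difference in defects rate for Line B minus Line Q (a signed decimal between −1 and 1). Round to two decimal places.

The in-process temperature band-specific comparison favours Line Q throughout, but the pooled figures favour Line B. The question is whether to condition on in-process temperature band.
The distribution of in-process temperature band is itself part of what the line does — it is an intermediate outcome. Holding it fixed would remove that part of the effect; the total effect is the pooled difference.
The causal difference is the pooled difference: 0.173 − 0.260 = -0.087.

-0.09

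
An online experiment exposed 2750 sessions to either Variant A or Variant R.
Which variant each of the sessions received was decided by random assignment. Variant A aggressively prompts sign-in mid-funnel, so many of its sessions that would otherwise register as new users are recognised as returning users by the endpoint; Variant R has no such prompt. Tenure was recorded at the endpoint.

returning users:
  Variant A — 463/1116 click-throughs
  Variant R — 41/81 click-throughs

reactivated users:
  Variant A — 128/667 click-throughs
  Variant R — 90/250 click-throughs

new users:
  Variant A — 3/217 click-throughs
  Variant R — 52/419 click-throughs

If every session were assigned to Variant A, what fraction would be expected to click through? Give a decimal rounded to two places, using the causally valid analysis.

The user tenure-specific comparison favours Variant R throughout, but the pooled figures favour Variant A. The question is whether to condition on user tenure.
User tenure is downstream of the variant. One should not condition on a consequence of treatment, so the overall rates are the right comparison.
So P(outcome | do(Variant A)) is just the pooled rate for Variant A: 594/2000 = 0.297.

0.30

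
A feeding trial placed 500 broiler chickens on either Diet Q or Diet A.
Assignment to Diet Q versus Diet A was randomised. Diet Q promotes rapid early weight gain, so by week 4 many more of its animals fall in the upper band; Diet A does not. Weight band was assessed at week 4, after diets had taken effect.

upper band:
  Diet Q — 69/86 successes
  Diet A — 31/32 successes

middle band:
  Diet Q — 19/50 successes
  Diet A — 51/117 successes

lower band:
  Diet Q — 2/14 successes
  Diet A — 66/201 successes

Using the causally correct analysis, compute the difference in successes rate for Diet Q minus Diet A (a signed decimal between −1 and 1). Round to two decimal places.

+0.18

The week-4 weight band-specific comparison favours Diet A throughout, but the pooled figures favour Diet Q. The question is whether to condition on week-4 weight band.
Week-4 weight band here is a post-treatment variable shaped by the diet; conditioning on it would introduce bias rather than remove it. The overall comparison is the causal one.
The causal difference is the pooled difference: 0.600 − 0.423 = +0.177.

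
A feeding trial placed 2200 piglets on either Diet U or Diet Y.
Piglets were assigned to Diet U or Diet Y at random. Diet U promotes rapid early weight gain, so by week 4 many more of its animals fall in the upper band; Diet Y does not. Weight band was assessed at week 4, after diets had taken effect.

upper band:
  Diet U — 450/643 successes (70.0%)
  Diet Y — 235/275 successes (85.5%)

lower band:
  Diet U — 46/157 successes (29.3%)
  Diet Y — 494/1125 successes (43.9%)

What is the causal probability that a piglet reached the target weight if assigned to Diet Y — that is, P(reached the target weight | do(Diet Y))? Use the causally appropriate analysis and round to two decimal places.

Week-4 weight band is recorded after the diet and is itself shifted by it — it sits on the causal path from diet to outcome. Conditioning on a mediator would strip out part of the effect we want; the pooled comparison gives the total causal effect.
So P(outcome | do(Diet Y)) is just the pooled rate for Diet Y: 729/1400 = 0.521.

0.52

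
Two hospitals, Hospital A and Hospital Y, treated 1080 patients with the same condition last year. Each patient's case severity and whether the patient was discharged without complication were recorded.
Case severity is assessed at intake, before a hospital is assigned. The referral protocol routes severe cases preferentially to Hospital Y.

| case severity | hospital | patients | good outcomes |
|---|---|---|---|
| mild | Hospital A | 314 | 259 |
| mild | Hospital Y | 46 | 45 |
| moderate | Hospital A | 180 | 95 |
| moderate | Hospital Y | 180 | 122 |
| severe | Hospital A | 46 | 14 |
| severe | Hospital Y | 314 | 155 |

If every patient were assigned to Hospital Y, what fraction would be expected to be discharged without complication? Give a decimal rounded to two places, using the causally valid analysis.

The imbalance in case severity arose from how patients were allocated, not from anything the hospital did; and case severity independently affects the outcome. The pooled gap is confounded — condition on case severity.
Standardising Hospital Y to the population case severity mix: 0.333·45/46 + 0.333·122/180 + 0.333·155/314 = 0.717.

0.72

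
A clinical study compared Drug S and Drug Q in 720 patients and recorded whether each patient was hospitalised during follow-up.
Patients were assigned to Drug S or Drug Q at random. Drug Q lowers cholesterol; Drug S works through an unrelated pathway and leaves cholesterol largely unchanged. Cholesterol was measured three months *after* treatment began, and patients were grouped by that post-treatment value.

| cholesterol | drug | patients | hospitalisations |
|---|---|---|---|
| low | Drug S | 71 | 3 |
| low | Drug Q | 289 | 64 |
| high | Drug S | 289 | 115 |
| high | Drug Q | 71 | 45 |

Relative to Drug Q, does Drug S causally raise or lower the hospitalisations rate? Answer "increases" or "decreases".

Cholesterol lies on the pathway drug → cholesterol → outcome, so adjusting for it blocks the indirect effect. For the total causal effect of drug, use the unadjusted pooled rates.
Pooled: Drug S 32.8% vs Drug Q 30.3%; Drug Q is lower overall.

increases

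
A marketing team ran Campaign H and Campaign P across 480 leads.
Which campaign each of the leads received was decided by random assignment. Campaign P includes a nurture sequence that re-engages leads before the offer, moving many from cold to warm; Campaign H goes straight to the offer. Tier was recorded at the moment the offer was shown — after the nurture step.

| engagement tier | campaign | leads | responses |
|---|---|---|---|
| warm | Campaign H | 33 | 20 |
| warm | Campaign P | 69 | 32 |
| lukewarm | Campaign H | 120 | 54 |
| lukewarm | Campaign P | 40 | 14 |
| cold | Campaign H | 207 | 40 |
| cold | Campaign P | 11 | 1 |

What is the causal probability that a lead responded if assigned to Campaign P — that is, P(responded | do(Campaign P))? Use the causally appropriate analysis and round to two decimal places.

0.39

Within every engagement tier level Campaign H has the higher rate, yet pooled Campaign P does — Simpson's reversal.
Because the campaign influences engagement tier, engagement tier is a post-treatment mediator, not a confounder. Stratifying on it would bias the estimate; the causal effect is the crude pooled difference.
So P(outcome | do(Campaign P)) is just the pooled rate for Campaign P: 47/120 = 0.392.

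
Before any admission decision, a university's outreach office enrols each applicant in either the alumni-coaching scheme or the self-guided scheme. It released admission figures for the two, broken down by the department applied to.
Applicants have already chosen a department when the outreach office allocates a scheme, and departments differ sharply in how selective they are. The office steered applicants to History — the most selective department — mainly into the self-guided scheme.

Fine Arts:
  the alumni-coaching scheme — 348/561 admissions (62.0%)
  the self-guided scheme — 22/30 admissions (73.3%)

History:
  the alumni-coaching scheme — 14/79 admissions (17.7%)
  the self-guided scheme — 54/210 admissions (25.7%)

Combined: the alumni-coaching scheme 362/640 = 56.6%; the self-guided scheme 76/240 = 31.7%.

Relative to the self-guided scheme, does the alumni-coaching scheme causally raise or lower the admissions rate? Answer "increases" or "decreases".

Department differs across outreach schemes for reasons unrelated to any effect of the outreach scheme itself, and it separately predicts the outcome — a classic confounder. We must compare within department levels.
Within each level — Fine Arts: 62.0% vs 73.3%; History: 17.7% vs 25.7% — the self-guided scheme is higher every time.

decreases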